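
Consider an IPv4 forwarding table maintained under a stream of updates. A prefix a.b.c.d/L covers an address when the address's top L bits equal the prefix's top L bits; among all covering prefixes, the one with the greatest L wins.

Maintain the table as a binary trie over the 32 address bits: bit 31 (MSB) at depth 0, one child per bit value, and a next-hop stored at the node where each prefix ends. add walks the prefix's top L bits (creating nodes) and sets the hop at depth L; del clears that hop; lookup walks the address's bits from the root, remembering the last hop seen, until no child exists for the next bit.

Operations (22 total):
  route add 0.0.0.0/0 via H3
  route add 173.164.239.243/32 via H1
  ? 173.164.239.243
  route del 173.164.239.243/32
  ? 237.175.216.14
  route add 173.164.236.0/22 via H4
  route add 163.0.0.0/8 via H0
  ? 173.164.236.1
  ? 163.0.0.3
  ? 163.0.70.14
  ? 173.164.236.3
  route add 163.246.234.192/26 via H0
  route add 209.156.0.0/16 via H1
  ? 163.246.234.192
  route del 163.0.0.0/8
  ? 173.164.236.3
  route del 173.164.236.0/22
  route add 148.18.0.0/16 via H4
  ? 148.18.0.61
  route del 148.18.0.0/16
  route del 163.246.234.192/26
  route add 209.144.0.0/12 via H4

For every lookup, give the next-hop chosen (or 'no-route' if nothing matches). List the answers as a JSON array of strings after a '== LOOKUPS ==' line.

Trace:
  add 0.0.0.0/0 -> H3 at depth 0
  add 173.164.239.243/32 -> H1 at depth 32
  lookup 173.164.239.243: bits 10101101101001001110111111110011 walk d0:H3→d1:-→d2:-→d3:-→d4:-→d5:-→d6:-→d7:-→d8:-→d9:-→d10:-→d11:-→d12:-→d13:-→d14:-→d15:-→d16:-→d17:-→d18:-→d19:-→d20:-→d21:-→d22:-→d23:-→d24:-→d25:-→d26:-→d27:-→d28:-→d29:-→d30:-→d31:-→d32:H1 -> H1
  - 173.164.239.243/32 clear@32
  lookup 237.175.216.14: bits 1 walk d0:H3→d1:- -> H3
  add 173.164.236.0/22 -> H4 at depth 22
  add 163.0.0.0/8 -> H0 at depth 8
  lookup 173.164.236.1: bits 1010110110100100111011 walk d0:H3→d1:-→d2:-→d3:-→d4:-→d5:-→d6:-→d7:-→d8:-→d9:-→d10:-→d11:-→d12:-→d13:-→d14:-→d15:-→d16:-→d17:-→d18:-→d19:-→d20:-→d21:-→d22:H4 -> H4
  lookup 163.0.0.3: bits 10100011 walk d0:H3→d1:-→d2:-→d3:-→d4:-→d5:-→d6:-→d7:-→d8:H0 -> H0
  lookup 163.0.70.14: bits 10100011 walk d0:H3→d1:-→d2:-→d3:-→d4:-→d5:-→d6:-→d7:-→d8:H0 -> H0
  lookup 173.164.236.3: bits 1010110110100100111011 walk d0:H3→d1:-→d2:-→d3:-→d4:-→d5:-→d6:-→d7:-→d8:-→d9:-→d10:-→d11:-→d12:-→d13:-→d14:-→d15:-→d16:-→d17:-→d18:-→d19:-→d20:-→d21:-→d22:H4 -> H4
  add 163.246.234.192/26 -> H0 at depth 26
  add 209.156.0.0/16 -> H1 at depth 16
  lookup 163.246.234.192: bits 10100011111101101110101011 walk d0:H3→d1:-→d2:-→d3:-→d4:-→d5:-→d6:-→d7:-→d8:H0→d9:-→d10:-→d11:-→d12:-→d13:-→d14:-→d15:-→d16:-→d17:-→d18:-→d19:-→d20:-→d21:-→d22:-→d23:-→d24:-→d25:-→d26:H0 -> H0
  - 163.0.0.0/8 clear@8
  lookup 173.164.236.3: bits 1010110110100100111011 walk d0:H3→d1:-→d2:-→d3:-→d4:-→d5:-→d6:-→d7:-→d8:-→d9:-→d10:-→d11:-→d12:-→d13:-→d14:-→d15:-→d16:-→d17:-→d18:-→d19:-→d20:-→d21:-→d22:H4 -> H4
  - 173.164.236.0/22 clear@22
  add 148.18.0.0/16 -> H4 at depth 16
  lookup 148.18.0.61: bits 1001010000010010 walk d0:H3→d1:-→d2:-→d3:-→d4:-→d5:-→d6:-→d7:-→d8:-→d9:-→d10:-→d11:-→d12:-→d13:-→d14:-→d15:-→d16:H4 -> H4
  - 148.18.0.0/16 clear@16
  - 163.246.234.192/26 clear@26
  add 209.144.0.0/12 -> H4 at depth 12

== LOOKUPS ==
["H1","H3","H4","H0","H0","H4","H0","H4","H4"]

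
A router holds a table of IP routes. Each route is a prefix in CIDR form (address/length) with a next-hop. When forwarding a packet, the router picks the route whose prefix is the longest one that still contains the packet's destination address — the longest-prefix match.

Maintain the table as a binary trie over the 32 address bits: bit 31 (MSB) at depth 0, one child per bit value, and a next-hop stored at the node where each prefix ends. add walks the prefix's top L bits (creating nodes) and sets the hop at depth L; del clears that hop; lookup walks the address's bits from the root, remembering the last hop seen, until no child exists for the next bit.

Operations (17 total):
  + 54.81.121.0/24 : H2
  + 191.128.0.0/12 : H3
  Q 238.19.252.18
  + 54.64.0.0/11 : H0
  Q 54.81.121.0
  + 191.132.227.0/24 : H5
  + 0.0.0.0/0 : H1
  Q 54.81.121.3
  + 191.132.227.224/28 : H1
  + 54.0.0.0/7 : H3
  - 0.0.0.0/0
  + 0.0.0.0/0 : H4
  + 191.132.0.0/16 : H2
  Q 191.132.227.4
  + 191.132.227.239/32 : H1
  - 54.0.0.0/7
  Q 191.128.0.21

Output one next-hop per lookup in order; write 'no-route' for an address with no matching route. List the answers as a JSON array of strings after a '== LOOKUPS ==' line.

Process each operation:
  add 54.81.121.0/24 -> H2 at depth 24
  add 191.128.0.0/12 -> H3 at depth 12
  Q 238.19.252.18: descend 1 ; hops seen [∅] ; pick no-route
  add 54.64.0.0/11 -> H0 at depth 11
  Q 54.81.121.0: descend 001101100101000101111001 ; hops seen [H0,H2] ; pick H2
  add 191.132.227.0/24 -> H5 at depth 24
  add 0.0.0.0/0 -> H1 at depth 0
  Q 54.81.121.3: descend 001101100101000101111001 ; hops seen [H1,H0,H2] ; pick H2
  add 191.132.227.224/28 -> H1 at depth 28
  add 54.0.0.0/7 -> H3 at depth 7
  del 0.0.0.0/0 (clear depth 0)
  add 0.0.0.0/0 -> H4 at depth 0
  add 191.132.0.0/16 -> H2 at depth 16
  Q 191.132.227.4: descend 101111111000010011100011 ; hops seen [H4,H3,H2,H5] ; pick H5
  add 191.132.227.239/32 -> H1 at depth 32
  del 54.0.0.0/7 (clear depth 7)
  Q 191.128.0.21: descend 1011111110000 ; hops seen [H4,H3] ; pick H3

== LOOKUPS ==
["no-route","H2","H2","H5","H3"]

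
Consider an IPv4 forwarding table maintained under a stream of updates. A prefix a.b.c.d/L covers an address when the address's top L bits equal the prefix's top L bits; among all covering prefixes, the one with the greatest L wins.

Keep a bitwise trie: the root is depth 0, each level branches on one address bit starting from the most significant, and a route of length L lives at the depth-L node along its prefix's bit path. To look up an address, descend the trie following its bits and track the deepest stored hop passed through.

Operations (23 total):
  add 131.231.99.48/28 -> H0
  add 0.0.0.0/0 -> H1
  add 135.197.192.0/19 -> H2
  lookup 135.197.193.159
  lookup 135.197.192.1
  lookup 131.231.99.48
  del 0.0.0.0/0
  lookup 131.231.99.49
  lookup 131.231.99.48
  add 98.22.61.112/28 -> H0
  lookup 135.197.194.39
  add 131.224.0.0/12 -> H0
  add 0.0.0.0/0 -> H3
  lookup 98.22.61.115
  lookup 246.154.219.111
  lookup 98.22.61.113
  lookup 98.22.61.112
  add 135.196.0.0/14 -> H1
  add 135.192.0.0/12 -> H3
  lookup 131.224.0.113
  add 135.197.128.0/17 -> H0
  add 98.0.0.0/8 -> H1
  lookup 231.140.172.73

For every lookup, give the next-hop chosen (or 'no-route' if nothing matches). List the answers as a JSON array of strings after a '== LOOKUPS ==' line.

Trace:
  add 131.231.99.48/28 -> H0 at depth 28
  add 0.0.0.0/0 -> H1 at depth 0
  add 135.197.192.0/19 -> H2 at depth 19
  lookup 135.197.193.159: bits 1000011111000101110 walk d0:H1→d1:-→d2:-→d3:-→d4:-→d5:-→d6:-→d7:-→d8:-→d9:-→d10:-→d11:-→d12:-→d13:-→d14:-→d15:-→d16:-→d17:-→d18:-→d19:H2 -> H2
  lookup 135.197.192.1: bits 1000011111000101110 walk d0:H1→d1:-→d2:-→d3:-→d4:-→d5:-→d6:-→d7:-→d8:-→d9:-→d10:-→d11:-→d12:-→d13:-→d14:-→d15:-→d16:-→d17:-→d18:-→d19:H2 -> H2
  lookup 131.231.99.48: bits 1000001111100111011000110011 walk d0:H1→d1:-→d2:-→d3:-→d4:-→d5:-→d6:-→d7:-→d8:-→d9:-→d10:-→d11:-→d12:-→d13:-→d14:-→d15:-→d16:-→d17:-→d18:-→d19:-→d20:-→d21:-→d22:-→d23:-→d24:-→d25:-→d26:-→d27:-→d28:H0 -> H0
  del 0.0.0.0/0 (clear depth 0)
  lookup 131.231.99.49: bits 1000001111100111011000110011 walk d0:-→d1:-→d2:-→d3:-→d4:-→d5:-→d6:-→d7:-→d8:-→d9:-→d10:-→d11:-→d12:-→d13:-→d14:-→d15:-→d16:-→d17:-→d18:-→d19:-→d20:-→d21:-→d22:-→d23:-→d24:-→d25:-→d26:-→d27:-→d28:H0 -> H0
  lookup 131.231.99.48: bits 1000001111100111011000110011 walk d0:-→d1:-→d2:-→d3:-→d4:-→d5:-→d6:-→d7:-→d8:-→d9:-→d10:-→d11:-→d12:-→d13:-→d14:-→d15:-→d16:-→d17:-→d18:-→d19:-→d20:-→d21:-→d22:-→d23:-→d24:-→d25:-→d26:-→d27:-→d28:H0 -> H0
  add 98.22.61.112/28 -> H0 at depth 28
  lookup 135.197.194.39: bits 1000011111000101110 walk d0:-→d1:-→d2:-→d3:-→d4:-→d5:-→d6:-→d7:-→d8:-→d9:-→d10:-→d11:-→d12:-→d13:-→d14:-→d15:-→d16:-→d17:-→d18:-→d19:H2 -> H2
  add 131.224.0.0/12 -> H0 at depth 12
  add 0.0.0.0/0 -> H3 at depth 0
  lookup 98.22.61.115: bits 0110001000010110001111010111 walk d0:H3→d1:-→d2:-→d3:-→d4:-→d5:-→d6:-→d7:-→d8:-→d9:-→d10:-→d11:-→d12:-→d13:-→d14:-→d15:-→d16:-→d17:-→d18:-→d19:-→d20:-→d21:-→d22:-→d23:-→d24:-→d25:-→d26:-→d27:-→d28:H0 -> H0
  lookup 246.154.219.111: bits 1 walk d0:H3→d1:- -> H3
  lookup 98.22.61.113: bits 0110001000010110001111010111 walk d0:H3→d1:-→d2:-→d3:-→d4:-→d5:-→d6:-→d7:-→d8:-→d9:-→d10:-→d11:-→d12:-→d13:-→d14:-→d15:-→d16:-→d17:-→d18:-→d19:-→d20:-→d21:-→d22:-→d23:-→d24:-→d25:-→d26:-→d27:-→d28:H0 -> H0
  lookup 98.22.61.112: bits 0110001000010110001111010111 walk d0:H3→d1:-→d2:-→d3:-→d4:-→d5:-→d6:-→d7:-→d8:-→d9:-→d10:-→d11:-→d12:-→d13:-→d14:-→d15:-→d16:-→d17:-→d18:-→d19:-→d20:-→d21:-→d22:-→d23:-→d24:-→d25:-→d26:-→d27:-→d28:H0 -> H0
  add 135.196.0.0/14 -> H1 at depth 14
  add 135.192.0.0/12 -> H3 at depth 12
  lookup 131.224.0.113: bits 1000001111100 walk d0:H3→d1:-→d2:-→d3:-→d4:-→d5:-→d6:-→d7:-→d8:-→d9:-→d10:-→d11:-→d12:H0→d13:- -> H0
  add 135.197.128.0/17 -> H0 at depth 17
  add 98.0.0.0/8 -> H1 at depth 8
  lookup 231.140.172.73: bits 1 walk d0:H3→d1:- -> H3

== LOOKUPS ==
["H2","H2","H0","H0","H0","H2","H0","H3","H0","H0","H0","H3"]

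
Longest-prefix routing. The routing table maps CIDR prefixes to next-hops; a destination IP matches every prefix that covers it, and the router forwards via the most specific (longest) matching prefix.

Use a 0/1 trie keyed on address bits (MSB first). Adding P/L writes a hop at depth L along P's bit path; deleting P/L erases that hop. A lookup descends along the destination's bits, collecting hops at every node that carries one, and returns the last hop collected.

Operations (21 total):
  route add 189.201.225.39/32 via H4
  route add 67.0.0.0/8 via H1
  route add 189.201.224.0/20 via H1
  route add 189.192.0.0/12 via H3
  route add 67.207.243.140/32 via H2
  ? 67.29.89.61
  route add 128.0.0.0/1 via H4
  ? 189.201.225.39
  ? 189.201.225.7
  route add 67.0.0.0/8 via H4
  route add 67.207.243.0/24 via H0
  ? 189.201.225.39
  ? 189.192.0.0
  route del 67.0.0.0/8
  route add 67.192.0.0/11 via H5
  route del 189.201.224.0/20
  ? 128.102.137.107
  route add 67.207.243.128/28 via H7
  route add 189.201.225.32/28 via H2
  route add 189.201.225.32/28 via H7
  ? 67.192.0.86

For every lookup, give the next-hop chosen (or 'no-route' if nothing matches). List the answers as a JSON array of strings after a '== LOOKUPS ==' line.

Process each operation:
  + 189.201.225.39/32 (H4) depth=32
  + 67.0.0.0/8 (H1) depth=8
  + 189.201.224.0/20 (H1) depth=20
  + 189.192.0.0/12 (H3) depth=12
  + 67.207.243.140/32 (H2) depth=32
  Q 67.29.89.61: descend 01000011 ; hops seen [H1] ; pick H1
  + 128.0.0.0/1 (H4) depth=1
  Q 189.201.225.39: descend 10111101110010011110000100100111 ; hops seen [H4,H3,H1,H4] ; pick H4
  Q 189.201.225.7: descend 10111101110010011110000100 ; hops seen [H4,H3,H1] ; pick H1
  + 67.0.0.0/8 (H4) depth=8
  + 67.207.243.0/24 (H0) depth=24
  Q 189.201.225.39: descend 10111101110010011110000100100111 ; hops seen [H4,H3,H1,H4] ; pick H4
  Q 189.192.0.0: descend 101111011100 ; hops seen [H4,H3] ; pick H3
  - 67.0.0.0/8 clear@8
  + 67.192.0.0/11 (H5) depth=11
  - 189.201.224.0/20 clear@20
  Q 128.102.137.107: descend 10 ; hops seen [H4] ; pick H4
  + 67.207.243.128/28 (H7) depth=28
  + 189.201.225.32/28 (H2) depth=28
  + 189.201.225.32/28 (H7) depth=28
  Q 67.192.0.86: descend 010000111100 ; hops seen [H5] ; pick H5

== LOOKUPS ==
["H1","H4","H1","H4","H3","H4","H5"]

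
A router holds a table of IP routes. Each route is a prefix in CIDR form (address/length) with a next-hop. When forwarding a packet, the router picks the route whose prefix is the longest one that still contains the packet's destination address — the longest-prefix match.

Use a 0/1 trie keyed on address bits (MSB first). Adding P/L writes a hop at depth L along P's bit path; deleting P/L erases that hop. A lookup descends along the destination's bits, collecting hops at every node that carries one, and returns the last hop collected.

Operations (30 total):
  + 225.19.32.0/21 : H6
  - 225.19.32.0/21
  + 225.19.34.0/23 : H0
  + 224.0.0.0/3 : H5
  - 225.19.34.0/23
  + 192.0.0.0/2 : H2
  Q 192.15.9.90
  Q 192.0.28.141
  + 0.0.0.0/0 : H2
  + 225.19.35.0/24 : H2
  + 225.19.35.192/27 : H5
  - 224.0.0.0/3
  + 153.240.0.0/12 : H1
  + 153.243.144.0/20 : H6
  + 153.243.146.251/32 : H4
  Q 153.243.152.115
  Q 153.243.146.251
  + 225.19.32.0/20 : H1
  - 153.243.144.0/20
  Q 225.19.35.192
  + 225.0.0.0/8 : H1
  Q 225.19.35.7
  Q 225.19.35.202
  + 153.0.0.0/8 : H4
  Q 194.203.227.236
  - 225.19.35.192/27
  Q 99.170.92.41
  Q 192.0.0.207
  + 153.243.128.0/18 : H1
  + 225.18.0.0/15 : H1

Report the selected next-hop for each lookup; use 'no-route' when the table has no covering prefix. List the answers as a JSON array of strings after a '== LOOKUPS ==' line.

Trace:
  add 225.19.32.0/21 -> H6 at depth 21
  - 225.19.32.0/21 clear@21
  add 225.19.34.0/23 -> H0 at depth 23
  add 224.0.0.0/3 -> H5 at depth 3
  - 225.19.34.0/23 clear@23
  add 192.0.0.0/2 -> H2 at depth 2
  lookup 192.15.9.90: bits 11 walk d0:-→d1:-→d2:H2 -> H2
  lookup 192.0.28.141: bits 11 walk d0:-→d1:-→d2:H2 -> H2
  add 0.0.0.0/0 -> H2 at depth 0
  add 225.19.35.0/24 -> H2 at depth 24
  add 225.19.35.192/27 -> H5 at depth 27
  - 224.0.0.0/3 clear@3
  add 153.240.0.0/12 -> H1 at depth 12
  add 153.243.144.0/20 -> H6 at depth 20
  add 153.243.146.251/32 -> H4 at depth 32
  lookup 153.243.152.115: bits 10011001111100111001 walk d0:H2→d1:-→d2:-→d3:-→d4:-→d5:-→d6:-→d7:-→d8:-→d9:-→d10:-→d11:-→d12:H1→d13:-→d14:-→d15:-→d16:-→d17:-→d18:-→d19:-→d20:H6 -> H6
  lookup 153.243.146.251: bits 10011001111100111001001011111011 walk d0:H2→d1:-→d2:-→d3:-→d4:-→d5:-→d6:-→d7:-→d8:-→d9:-→d10:-→d11:-→d12:H1→d13:-→d14:-→d15:-→d16:-→d17:-→d18:-→d19:-→d20:H6→d21:-→d22:-→d23:-→d24:-→d25:-→d26:-→d27:-→d28:-→d29:-→d30:-→d31:-→d32:H4 -> H4
  add 225.19.32.0/20 -> H1 at depth 20
  - 153.243.144.0/20 clear@20
  lookup 225.19.35.192: bits 111000010001001100100011110 walk d0:H2→d1:-→d2:H2→d3:-→d4:-→d5:-→d6:-→d7:-→d8:-→d9:-→d10:-→d11:-→d12:-→d13:-→d14:-→d15:-→d16:-→d17:-→d18:-→d19:-→d20:H1→d21:-→d22:-→d23:-→d24:H2→d25:-→d26:-→d27:H5 -> H5
  add 225.0.0.0/8 -> H1 at depth 8
  lookup 225.19.35.7: bits 111000010001001100100011 walk d0:H2→d1:-→d2:H2→d3:-→d4:-→d5:-→d6:-→d7:-→d8:H1→d9:-→d10:-→d11:-→d12:-→d13:-→d14:-→d15:-→d16:-→d17:-→d18:-→d19:-→d20:H1→d21:-→d22:-→d23:-→d24:H2 -> H2
  lookup 225.19.35.202: bits 111000010001001100100011110 walk d0:H2→d1:-→d2:H2→d3:-→d4:-→d5:-→d6:-→d7:-→d8:H1→d9:-→d10:-→d11:-→d12:-→d13:-→d14:-→d15:-→d16:-→d17:-→d18:-→d19:-→d20:H1→d21:-→d22:-→d23:-→d24:H2→d25:-→d26:-→d27:H5 -> H5
  add 153.0.0.0/8 -> H4 at depth 8
  lookup 194.203.227.236: bits 11 walk d0:H2→d1:-→d2:H2 -> H2
  - 225.19.35.192/27 clear@27
  lookup 99.170.92.41: bits ε walk d0:H2 -> H2
  lookup 192.0.0.207: bits 11 walk d0:H2→d1:-→d2:H2 -> H2
  add 153.243.128.0/18 -> H1 at depth 18
  add 225.18.0.0/15 -> H1 at depth 15

== LOOKUPS ==
["H2","H2","H6","H4","H5","H2","H5","H2","H2","H2"]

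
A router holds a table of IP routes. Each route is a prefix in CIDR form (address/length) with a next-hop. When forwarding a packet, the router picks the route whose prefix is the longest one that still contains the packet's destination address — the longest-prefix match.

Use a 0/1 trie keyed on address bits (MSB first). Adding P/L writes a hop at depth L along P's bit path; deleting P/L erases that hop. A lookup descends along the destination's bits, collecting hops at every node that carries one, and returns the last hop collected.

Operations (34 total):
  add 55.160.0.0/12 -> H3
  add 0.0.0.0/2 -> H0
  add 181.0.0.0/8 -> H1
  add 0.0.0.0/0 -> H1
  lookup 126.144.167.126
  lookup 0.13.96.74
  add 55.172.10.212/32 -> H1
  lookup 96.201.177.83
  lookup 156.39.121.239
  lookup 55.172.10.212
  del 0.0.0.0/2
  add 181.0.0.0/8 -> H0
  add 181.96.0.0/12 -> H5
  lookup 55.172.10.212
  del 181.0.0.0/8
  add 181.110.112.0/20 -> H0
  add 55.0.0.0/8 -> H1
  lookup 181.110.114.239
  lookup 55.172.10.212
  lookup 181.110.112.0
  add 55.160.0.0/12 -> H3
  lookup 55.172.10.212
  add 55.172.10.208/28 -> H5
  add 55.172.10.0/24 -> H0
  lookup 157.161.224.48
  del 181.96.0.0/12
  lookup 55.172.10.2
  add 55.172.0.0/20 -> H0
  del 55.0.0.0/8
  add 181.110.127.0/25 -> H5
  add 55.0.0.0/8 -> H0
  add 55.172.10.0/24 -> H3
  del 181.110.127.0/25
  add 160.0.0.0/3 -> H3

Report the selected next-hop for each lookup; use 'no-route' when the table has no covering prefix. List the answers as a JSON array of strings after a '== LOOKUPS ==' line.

Apply in order:
  + 55.160.0.0/12 (H3) depth=12
  + 0.0.0.0/2 (H0) depth=2
  + 181.0.0.0/8 (H1) depth=8
  + 0.0.0.0/0 (H1) depth=0
  Q 126.144.167.126: descend 0 ; hops seen [H1] ; pick H1
  Q 0.13.96.74: descend 00 ; hops seen [H1,H0] ; pick H0
  + 55.172.10.212/32 (H1) depth=32
  Q 96.201.177.83: descend 0 ; hops seen [H1] ; pick H1
  Q 156.39.121.239: descend 10 ; hops seen [H1] ; pick H1
  Q 55.172.10.212: descend 00110111101011000000101011010100 ; hops seen [H1,H0,H3,H1] ; pick H1
  - 0.0.0.0/2 clear@2
  + 181.0.0.0/8 (H0) depth=8
  + 181.96.0.0/12 (H5) depth=12
  Q 55.172.10.212: descend 00110111101011000000101011010100 ; hops seen [H1,H3,H1] ; pick H1
  - 181.0.0.0/8 clear@8
  + 181.110.112.0/20 (H0) depth=20
  + 55.0.0.0/8 (H1) depth=8
  Q 181.110.114.239: descend 10110101011011100111 ; hops seen [H1,H5,H0] ; pick H0
  Q 55.172.10.212: descend 00110111101011000000101011010100 ; hops seen [H1,H1,H3,H1] ; pick H1
  Q 181.110.112.0: descend 10110101011011100111 ; hops seen [H1,H5,H0] ; pick H0
  + 55.160.0.0/12 (H3) depth=12
  Q 55.172.10.212: descend 00110111101011000000101011010100 ; hops seen [H1,H1,H3,H1] ; pick H1
  + 55.172.10.208/28 (H5) depth=28
  + 55.172.10.0/24 (H0) depth=24
  Q 157.161.224.48: descend 10 ; hops seen [H1] ; pick H1
  - 181.96.0.0/12 clear@12
  Q 55.172.10.2: descend 001101111010110000001010 ; hops seen [H1,H1,H3,H0] ; pick H0
  + 55.172.0.0/20 (H0) depth=20
  - 55.0.0.0/8 clear@8
  + 181.110.127.0/25 (H5) depth=25
  + 55.0.0.0/8 (H0) depth=8
  + 55.172.10.0/24 (H3) depth=24
  - 181.110.127.0/25 clear@25
  + 160.0.0.0/3 (H3) depth=3

== LOOKUPS ==
["H1","H0","H1","H1","H1","H1","H0","H1","H0","H1","H1","H0"]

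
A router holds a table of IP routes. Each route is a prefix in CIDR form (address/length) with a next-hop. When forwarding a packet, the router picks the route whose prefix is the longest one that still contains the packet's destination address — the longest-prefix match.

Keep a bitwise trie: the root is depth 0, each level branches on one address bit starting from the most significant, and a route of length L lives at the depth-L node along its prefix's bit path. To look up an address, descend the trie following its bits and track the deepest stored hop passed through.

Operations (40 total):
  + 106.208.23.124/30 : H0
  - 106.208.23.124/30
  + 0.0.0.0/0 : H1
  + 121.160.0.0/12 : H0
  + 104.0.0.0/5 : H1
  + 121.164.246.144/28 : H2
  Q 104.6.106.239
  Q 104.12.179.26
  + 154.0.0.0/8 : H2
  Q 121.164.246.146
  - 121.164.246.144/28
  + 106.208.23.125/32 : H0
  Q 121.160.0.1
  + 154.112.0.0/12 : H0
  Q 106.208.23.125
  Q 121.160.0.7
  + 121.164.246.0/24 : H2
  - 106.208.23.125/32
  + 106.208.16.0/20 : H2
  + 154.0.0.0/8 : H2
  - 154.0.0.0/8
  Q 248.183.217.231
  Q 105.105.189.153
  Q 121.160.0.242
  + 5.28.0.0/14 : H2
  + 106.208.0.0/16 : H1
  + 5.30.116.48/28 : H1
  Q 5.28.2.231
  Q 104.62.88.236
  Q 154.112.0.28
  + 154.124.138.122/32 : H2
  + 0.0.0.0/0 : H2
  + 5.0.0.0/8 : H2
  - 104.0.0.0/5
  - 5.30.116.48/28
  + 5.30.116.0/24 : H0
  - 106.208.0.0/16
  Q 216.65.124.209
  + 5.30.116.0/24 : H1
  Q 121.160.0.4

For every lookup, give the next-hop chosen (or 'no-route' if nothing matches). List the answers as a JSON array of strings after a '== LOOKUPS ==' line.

Trace:
  add 106.208.23.124/30 -> H0 at depth 30
  del 106.208.23.124/30 (clear depth 30)
  add 0.0.0.0/0 -> H1 at depth 0
  add 121.160.0.0/12 -> H0 at depth 12
  add 104.0.0.0/5 -> H1 at depth 5
  add 121.164.246.144/28 -> H2 at depth 28
  Q 104.6.106.239: descend 011010 ; hops seen [H1,H1] ; pick H1
  Q 104.12.179.26: descend 011010 ; hops seen [H1,H1] ; pick H1
  add 154.0.0.0/8 -> H2 at depth 8
  Q 121.164.246.146: descend 0111100110100100111101101001 ; hops seen [H1,H0,H2] ; pick H2
  del 121.164.246.144/28 (clear depth 28)
  add 106.208.23.125/32 -> H0 at depth 32
  Q 121.160.0.1: descend 0111100110100 ; hops seen [H1,H0] ; pick H0
  add 154.112.0.0/12 -> H0 at depth 12
  Q 106.208.23.125: descend 01101010110100000001011101111101 ; hops seen [H1,H1,H0] ; pick H0
  Q 121.160.0.7: descend 0111100110100 ; hops seen [H1,H0] ; pick H0
  add 121.164.246.0/24 -> H2 at depth 24
  del 106.208.23.125/32 (clear depth 32)
  add 106.208.16.0/20 -> H2 at depth 20
  add 154.0.0.0/8 -> H2 at depth 8
  del 154.0.0.0/8 (clear depth 8)
  Q 248.183.217.231: descend 1 ; hops seen [H1] ; pick H1
  Q 105.105.189.153: descend 011010 ; hops seen [H1,H1] ; pick H1
  Q 121.160.0.242: descend 0111100110100 ; hops seen [H1,H0] ; pick H0
  add 5.28.0.0/14 -> H2 at depth 14
  add 106.208.0.0/16 -> H1 at depth 16
  add 5.30.116.48/28 -> H1 at depth 28
  Q 5.28.2.231: descend 00000101000111 ; hops seen [H1,H2] ; pick H2
  Q 104.62.88.236: descend 011010 ; hops seen [H1,H1] ; pick H1
  Q 154.112.0.28: descend 100110100111 ; hops seen [H1,H0] ; pick H0
  add 154.124.138.122/32 -> H2 at depth 32
  add 0.0.0.0/0 -> H2 at depth 0
  add 5.0.0.0/8 -> H2 at depth 8
  del 104.0.0.0/5 (clear depth 5)
  del 5.30.116.48/28 (clear depth 28)
  add 5.30.116.0/24 -> H0 at depth 24
  del 106.208.0.0/16 (clear depth 16)
  Q 216.65.124.209: descend 1 ; hops seen [H2] ; pick H2
  add 5.30.116.0/24 -> H1 at depth 24
  Q 121.160.0.4: descend 0111100110100 ; hops seen [H2,H0] ; pick H0

== LOOKUPS ==
["H1","H1","H2","H0","H0","H0","H1","H1","H0","H2","H1","H0","H2","H0"]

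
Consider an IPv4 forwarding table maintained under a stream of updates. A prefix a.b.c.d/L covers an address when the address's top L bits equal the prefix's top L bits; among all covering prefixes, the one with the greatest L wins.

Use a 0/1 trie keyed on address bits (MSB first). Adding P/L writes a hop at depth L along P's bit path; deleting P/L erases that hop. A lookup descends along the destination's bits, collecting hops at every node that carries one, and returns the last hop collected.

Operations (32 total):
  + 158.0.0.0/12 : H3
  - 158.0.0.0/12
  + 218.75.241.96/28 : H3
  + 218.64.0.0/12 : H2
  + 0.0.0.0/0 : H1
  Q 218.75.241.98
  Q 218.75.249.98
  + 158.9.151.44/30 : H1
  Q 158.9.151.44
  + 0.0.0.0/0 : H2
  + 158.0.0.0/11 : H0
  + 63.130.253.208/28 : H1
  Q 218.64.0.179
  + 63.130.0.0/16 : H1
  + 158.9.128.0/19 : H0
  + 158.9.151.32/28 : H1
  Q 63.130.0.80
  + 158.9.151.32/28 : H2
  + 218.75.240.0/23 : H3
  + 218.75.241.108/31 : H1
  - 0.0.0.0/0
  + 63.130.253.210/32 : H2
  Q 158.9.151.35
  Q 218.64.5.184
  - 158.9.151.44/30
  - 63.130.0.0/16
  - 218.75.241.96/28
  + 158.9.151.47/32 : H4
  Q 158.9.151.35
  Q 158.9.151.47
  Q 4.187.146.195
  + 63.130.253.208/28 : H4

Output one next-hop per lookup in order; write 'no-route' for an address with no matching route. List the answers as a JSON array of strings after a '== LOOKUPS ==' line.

Apply in order:
  add 158.0.0.0/12 -> H3 at depth 12
  del 158.0.0.0/12 (clear depth 12)
  add 218.75.241.96/28 -> H3 at depth 28
  add 218.64.0.0/12 -> H2 at depth 12
  add 0.0.0.0/0 -> H1 at depth 0
  Q 218.75.241.98: descend 1101101001001011111100010110 ; hops seen [H1,H2,H3] ; pick H3
  Q 218.75.249.98: descend 11011010010010111111 ; hops seen [H1,H2] ; pick H2
  add 158.9.151.44/30 -> H1 at depth 30
  Q 158.9.151.44: descend 100111100000100110010111001011 ; hops seen [H1,H1] ; pick H1
  add 0.0.0.0/0 -> H2 at depth 0
  add 158.0.0.0/11 -> H0 at depth 11
  add 63.130.253.208/28 -> H1 at depth 28
  Q 218.64.0.179: descend 110110100100 ; hops seen [H2,H2] ; pick H2
  add 63.130.0.0/16 -> H1 at depth 16
  add 158.9.128.0/19 -> H0 at depth 19
  add 158.9.151.32/28 -> H1 at depth 28
  Q 63.130.0.80: descend 0011111110000010 ; hops seen [H2,H1] ; pick H1
  add 158.9.151.32/28 -> H2 at depth 28
  add 218.75.240.0/23 -> H3 at depth 23
  add 218.75.241.108/31 -> H1 at depth 31
  del 0.0.0.0/0 (clear depth 0)
  add 63.130.253.210/32 -> H2 at depth 32
  Q 158.9.151.35: descend 1001111000001001100101110010 ; hops seen [H0,H0,H2] ; pick H2
  Q 218.64.5.184: descend 110110100100 ; hops seen [H2] ; pick H2
  del 158.9.151.44/30 (clear depth 30)
  del 63.130.0.0/16 (clear depth 16)
  del 218.75.241.96/28 (clear depth 28)
  add 158.9.151.47/32 -> H4 at depth 32
  Q 158.9.151.35: descend 1001111000001001100101110010 ; hops seen [H0,H0,H2] ; pick H2
  Q 158.9.151.47: descend 10011110000010011001011100101111 ; hops seen [H0,H0,H2,H4] ; pick H4
  Q 4.187.146.195: descend 00 ; hops seen [∅] ; pick no-route
  add 63.130.253.208/28 -> H4 at depth 28

== LOOKUPS ==
["H3","H2","H1","H2","H1","H2","H2","H2","H4","no-route"]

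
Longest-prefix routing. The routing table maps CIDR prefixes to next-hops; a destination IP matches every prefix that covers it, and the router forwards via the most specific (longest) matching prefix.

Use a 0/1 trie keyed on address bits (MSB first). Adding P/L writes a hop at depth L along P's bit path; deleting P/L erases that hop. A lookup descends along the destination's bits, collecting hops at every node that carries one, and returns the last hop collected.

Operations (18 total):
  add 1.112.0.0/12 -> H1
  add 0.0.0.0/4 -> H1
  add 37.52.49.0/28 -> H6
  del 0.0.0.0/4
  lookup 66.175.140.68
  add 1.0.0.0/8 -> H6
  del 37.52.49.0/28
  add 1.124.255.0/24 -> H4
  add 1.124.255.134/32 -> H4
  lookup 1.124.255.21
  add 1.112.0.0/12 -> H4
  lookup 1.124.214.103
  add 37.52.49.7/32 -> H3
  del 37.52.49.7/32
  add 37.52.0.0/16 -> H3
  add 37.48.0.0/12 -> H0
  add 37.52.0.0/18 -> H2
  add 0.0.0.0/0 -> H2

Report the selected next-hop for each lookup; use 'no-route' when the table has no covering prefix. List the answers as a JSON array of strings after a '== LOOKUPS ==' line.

Process each operation:
  add 1.112.0.0/12 -> H1 at depth 12
  add 0.0.0.0/4 -> H1 at depth 4
  add 37.52.49.0/28 -> H6 at depth 28
  - 0.0.0.0/4 clear@4
  ? 66.175.140.68  path d0:-→d1:-  best=no-route
  add 1.0.0.0/8 -> H6 at depth 8
  - 37.52.49.0/28 clear@28
  add 1.124.255.0/24 -> H4 at depth 24
  add 1.124.255.134/32 -> H4 at depth 32
  ? 1.124.255.21  path d0:-→d1:-→d2:-→d3:-→d4:-→d5:-→d6:-→d7:-→d8:H6→d9:-→d10:-→d11:-→d12:H1→d13:-→d14:-→d15:-→d16:-→d17:-→d18:-→d19:-→d20:-→d21:-→d22:-→d23:-→d24:H4  best=H4
  add 1.112.0.0/12 -> H4 at depth 12
  ? 1.124.214.103  path d0:-→d1:-→d2:-→d3:-→d4:-→d5:-→d6:-→d7:-→d8:H6→d9:-→d10:-→d11:-→d12:H4→d13:-→d14:-→d15:-→d16:-→d17:-→d18:-  best=H4
  add 37.52.49.7/32 -> H3 at depth 32
  - 37.52.49.7/32 clear@32
  add 37.52.0.0/16 -> H3 at depth 16
  add 37.48.0.0/12 -> H0 at depth 12
  add 37.52.0.0/18 -> H2 at depth 18
  add 0.0.0.0/0 -> H2 at depth 0

== LOOKUPS ==
["no-route","H4","H4"]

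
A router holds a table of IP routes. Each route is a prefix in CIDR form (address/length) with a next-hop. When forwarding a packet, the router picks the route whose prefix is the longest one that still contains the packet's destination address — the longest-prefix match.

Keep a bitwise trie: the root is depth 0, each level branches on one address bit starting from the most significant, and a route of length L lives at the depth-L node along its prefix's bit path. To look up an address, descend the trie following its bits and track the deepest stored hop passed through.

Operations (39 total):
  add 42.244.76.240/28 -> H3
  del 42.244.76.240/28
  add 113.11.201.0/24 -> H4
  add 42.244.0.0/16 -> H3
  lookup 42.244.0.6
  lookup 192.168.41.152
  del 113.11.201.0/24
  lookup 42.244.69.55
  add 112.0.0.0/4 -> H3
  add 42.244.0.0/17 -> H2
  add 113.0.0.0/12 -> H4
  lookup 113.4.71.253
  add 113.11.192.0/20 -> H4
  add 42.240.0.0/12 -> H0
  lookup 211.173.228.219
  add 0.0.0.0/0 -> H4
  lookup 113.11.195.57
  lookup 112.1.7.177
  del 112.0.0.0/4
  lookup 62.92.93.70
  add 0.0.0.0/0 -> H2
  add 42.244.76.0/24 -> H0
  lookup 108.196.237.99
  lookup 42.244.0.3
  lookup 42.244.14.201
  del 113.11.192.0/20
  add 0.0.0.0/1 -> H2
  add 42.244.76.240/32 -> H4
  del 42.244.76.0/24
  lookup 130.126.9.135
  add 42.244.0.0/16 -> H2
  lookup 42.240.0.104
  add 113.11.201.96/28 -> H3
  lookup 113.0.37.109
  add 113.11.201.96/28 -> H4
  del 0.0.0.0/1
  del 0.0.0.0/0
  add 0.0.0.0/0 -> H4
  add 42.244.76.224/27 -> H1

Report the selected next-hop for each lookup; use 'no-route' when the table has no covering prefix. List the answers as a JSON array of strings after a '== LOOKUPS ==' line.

Trace:
  add 42.244.76.240/28 -> H3 at depth 28
  del 42.244.76.240/28 (clear depth 28)
  add 113.11.201.0/24 -> H4 at depth 24
  add 42.244.0.0/16 -> H3 at depth 16
  Q 42.244.0.6: descend 00101010111101000 ; hops seen [H3] ; pick H3
  Q 192.168.41.152: descend ε ; hops seen [∅] ; pick no-route
  del 113.11.201.0/24 (clear depth 24)
  Q 42.244.69.55: descend 00101010111101000100 ; hops seen [H3] ; pick H3
  add 112.0.0.0/4 -> H3 at depth 4
  add 42.244.0.0/17 -> H2 at depth 17
  add 113.0.0.0/12 -> H4 at depth 12
  Q 113.4.71.253: descend 011100010000 ; hops seen [H3,H4] ; pick H4
  add 113.11.192.0/20 -> H4 at depth 20
  add 42.240.0.0/12 -> H0 at depth 12
  Q 211.173.228.219: descend ε ; hops seen [∅] ; pick no-route
  add 0.0.0.0/0 -> H4 at depth 0
  Q 113.11.195.57: descend 01110001000010111100 ; hops seen [H4,H3,H4,H4] ; pick H4
  Q 112.1.7.177: descend 0111000 ; hops seen [H4,H3] ; pick H3
  del 112.0.0.0/4 (clear depth 4)
  Q 62.92.93.70: descend 001 ; hops seen [H4] ; pick H4
  add 0.0.0.0/0 -> H2 at depth 0
  add 42.244.76.0/24 -> H0 at depth 24
  Q 108.196.237.99: descend 011 ; hops seen [H2] ; pick H2
  Q 42.244.0.3: descend 00101010111101000 ; hops seen [H2,H0,H3,H2] ; pick H2
  Q 42.244.14.201: descend 00101010111101000 ; hops seen [H2,H0,H3,H2] ; pick H2
  del 113.11.192.0/20 (clear depth 20)
  add 0.0.0.0/1 -> H2 at depth 1
  add 42.244.76.240/32 -> H4 at depth 32
  del 42.244.76.0/24 (clear depth 24)
  Q 130.126.9.135: descend ε ; hops seen [H2] ; pick H2
  add 42.244.0.0/16 -> H2 at depth 16
  Q 42.240.0.104: descend 0010101011110 ; hops seen [H2,H2,H0] ; pick H0
  add 113.11.201.96/28 -> H3 at depth 28
  Q 113.0.37.109: descend 011100010000 ; hops seen [H2,H2,H4] ; pick H4
  add 113.11.201.96/28 -> H4 at depth 28
  del 0.0.0.0/1 (clear depth 1)
  del 0.0.0.0/0 (clear depth 0)
  add 0.0.0.0/0 -> H4 at depth 0
  add 42.244.76.224/27 -> H1 at depth 27

== LOOKUPS ==
["H3","no-route","H3","H4","no-route","H4","H3","H4","H2","H2","H2","H2","H0","H4"]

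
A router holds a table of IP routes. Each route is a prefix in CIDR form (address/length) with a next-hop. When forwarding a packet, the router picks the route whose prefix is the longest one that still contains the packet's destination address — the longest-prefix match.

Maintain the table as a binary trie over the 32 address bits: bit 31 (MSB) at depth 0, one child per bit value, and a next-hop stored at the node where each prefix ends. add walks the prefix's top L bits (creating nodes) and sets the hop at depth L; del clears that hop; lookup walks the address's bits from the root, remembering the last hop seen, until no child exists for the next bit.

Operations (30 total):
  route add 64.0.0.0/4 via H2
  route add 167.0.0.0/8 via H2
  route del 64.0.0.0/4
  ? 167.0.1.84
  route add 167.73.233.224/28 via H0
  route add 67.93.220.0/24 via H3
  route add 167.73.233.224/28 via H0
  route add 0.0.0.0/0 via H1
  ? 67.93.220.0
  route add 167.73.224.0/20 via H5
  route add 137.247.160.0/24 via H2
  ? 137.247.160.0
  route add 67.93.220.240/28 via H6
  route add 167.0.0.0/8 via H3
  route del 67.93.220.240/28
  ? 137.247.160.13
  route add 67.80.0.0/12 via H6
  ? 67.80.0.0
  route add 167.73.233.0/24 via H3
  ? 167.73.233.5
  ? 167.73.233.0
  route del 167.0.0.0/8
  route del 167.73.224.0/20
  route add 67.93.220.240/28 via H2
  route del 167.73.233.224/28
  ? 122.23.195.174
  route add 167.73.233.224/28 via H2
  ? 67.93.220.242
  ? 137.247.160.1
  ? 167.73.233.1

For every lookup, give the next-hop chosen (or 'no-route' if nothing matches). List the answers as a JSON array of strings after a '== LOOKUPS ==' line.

Apply in order:
  add 64.0.0.0/4 -> H2 at depth 4
  add 167.0.0.0/8 -> H2 at depth 8
  - 64.0.0.0/4 clear@4
  lookup 167.0.1.84: bits 10100111 walk d0:-→d1:-→d2:-→d3:-→d4:-→d5:-→d6:-→d7:-→d8:H2 -> H2
  add 167.73.233.224/28 -> H0 at depth 28
  add 67.93.220.0/24 -> H3 at depth 24
  add 167.73.233.224/28 -> H0 at depth 28
  add 0.0.0.0/0 -> H1 at depth 0
  lookup 67.93.220.0: bits 010000110101110111011100 walk d0:H1→d1:-→d2:-→d3:-→d4:-→d5:-→d6:-→d7:-→d8:-→d9:-→d10:-→d11:-→d12:-→d13:-→d14:-→d15:-→d16:-→d17:-→d18:-→d19:-→d20:-→d21:-→d22:-→d23:-→d24:H3 -> H3
  add 167.73.224.0/20 -> H5 at depth 20
  add 137.247.160.0/24 -> H2 at depth 24
  lookup 137.247.160.0: bits 100010011111011110100000 walk d0:H1→d1:-→d2:-→d3:-→d4:-→d5:-→d6:-→d7:-→d8:-→d9:-→d10:-→d11:-→d12:-→d13:-→d14:-→d15:-→d16:-→d17:-→d18:-→d19:-→d20:-→d21:-→d22:-→d23:-→d24:H2 -> H2
  add 67.93.220.240/28 -> H6 at depth 28
  add 167.0.0.0/8 -> H3 at depth 8
  - 67.93.220.240/28 clear@28
  lookup 137.247.160.13: bits 100010011111011110100000 walk d0:H1→d1:-→d2:-→d3:-→d4:-→d5:-→d6:-→d7:-→d8:-→d9:-→d10:-→d11:-→d12:-→d13:-→d14:-→d15:-→d16:-→d17:-→d18:-→d19:-→d20:-→d21:-→d22:-→d23:-→d24:H2 -> H2
  add 67.80.0.0/12 -> H6 at depth 12
  lookup 67.80.0.0: bits 010000110101 walk d0:H1→d1:-→d2:-→d3:-→d4:-→d5:-→d6:-→d7:-→d8:-→d9:-→d10:-→d11:-→d12:H6 -> H6
  add 167.73.233.0/24 -> H3 at depth 24
  lookup 167.73.233.5: bits 101001110100100111101001 walk d0:H1→d1:-→d2:-→d3:-→d4:-→d5:-→d6:-→d7:-→d8:H3→d9:-→d10:-→d11:-→d12:-→d13:-→d14:-→d15:-→d16:-→d17:-→d18:-→d19:-→d20:H5→d21:-→d22:-→d23:-→d24:H3 -> H3
  lookup 167.73.233.0: bits 101001110100100111101001 walk d0:H1→d1:-→d2:-→d3:-→d4:-→d5:-→d6:-→d7:-→d8:H3→d9:-→d10:-→d11:-→d12:-→d13:-→d14:-→d15:-→d16:-→d17:-→d18:-→d19:-→d20:H5→d21:-→d22:-→d23:-→d24:H3 -> H3
  - 167.0.0.0/8 clear@8
  - 167.73.224.0/20 clear@20
  add 67.93.220.240/28 -> H2 at depth 28
  - 167.73.233.224/28 clear@28
  lookup 122.23.195.174: bits 01 walk d0:H1→d1:-→d2:- -> H1
  add 167.73.233.224/28 -> H2 at depth 28
  lookup 67.93.220.242: bits 0100001101011101110111001111 walk d0:H1→d1:-→d2:-→d3:-→d4:-→d5:-→d6:-→d7:-→d8:-→d9:-→d10:-→d11:-→d12:H6→d13:-→d14:-→d15:-→d16:-→d17:-→d18:-→d19:-→d20:-→d21:-→d22:-→d23:-→d24:H3→d25:-→d26:-→d27:-→d28:H2 -> H2
  lookup 137.247.160.1: bits 100010011111011110100000 walk d0:H1→d1:-→d2:-→d3:-→d4:-→d5:-→d6:-→d7:-→d8:-→d9:-→d10:-→d11:-→d12:-→d13:-→d14:-→d15:-→d16:-→d17:-→d18:-→d19:-→d20:-→d21:-→d22:-→d23:-→d24:H2 -> H2
  lookup 167.73.233.1: bits 101001110100100111101001 walk d0:H1→d1:-→d2:-→d3:-→d4:-→d5:-→d6:-→d7:-→d8:-→d9:-→d10:-→d11:-→d12:-→d13:-→d14:-→d15:-→d16:-→d17:-→d18:-→d19:-→d20:-→d21:-→d22:-→d23:-→d24:H3 -> H3

== LOOKUPS ==
["H2","H3","H2","H2","H6","H3","H3","H1","H2","H2","H3"]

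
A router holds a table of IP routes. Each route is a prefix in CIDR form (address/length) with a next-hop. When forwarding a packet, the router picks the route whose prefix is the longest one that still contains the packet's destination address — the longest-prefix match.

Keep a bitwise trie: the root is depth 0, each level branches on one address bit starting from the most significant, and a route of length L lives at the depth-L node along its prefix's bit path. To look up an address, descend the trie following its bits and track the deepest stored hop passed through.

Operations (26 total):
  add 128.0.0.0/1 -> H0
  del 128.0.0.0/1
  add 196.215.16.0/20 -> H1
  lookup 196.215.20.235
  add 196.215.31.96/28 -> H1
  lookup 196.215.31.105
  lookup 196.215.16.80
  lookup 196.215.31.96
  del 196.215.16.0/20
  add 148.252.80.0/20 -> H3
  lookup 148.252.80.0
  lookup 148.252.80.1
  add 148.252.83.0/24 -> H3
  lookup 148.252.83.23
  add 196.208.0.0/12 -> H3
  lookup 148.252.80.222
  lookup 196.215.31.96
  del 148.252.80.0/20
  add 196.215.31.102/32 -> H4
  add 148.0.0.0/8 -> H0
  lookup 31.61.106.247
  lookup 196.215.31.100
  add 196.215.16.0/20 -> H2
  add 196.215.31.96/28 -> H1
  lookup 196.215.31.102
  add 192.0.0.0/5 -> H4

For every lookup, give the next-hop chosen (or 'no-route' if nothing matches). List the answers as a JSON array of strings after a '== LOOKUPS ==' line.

Apply in order:
  + 128.0.0.0/1 (H0) depth=1
  del 128.0.0.0/1 (clear depth 1)
  + 196.215.16.0/20 (H1) depth=20
  ? 196.215.20.235  path d0:-→d1:-→d2:-→d3:-→d4:-→d5:-→d6:-→d7:-→d8:-→d9:-→d10:-→d11:-→d12:-→d13:-→d14:-→d15:-→d16:-→d17:-→d18:-→d19:-→d20:H1  best=H1
  + 196.215.31.96/28 (H1) depth=28
  ? 196.215.31.105  path d0:-→d1:-→d2:-→d3:-→d4:-→d5:-→d6:-→d7:-→d8:-→d9:-→d10:-→d11:-→d12:-→d13:-→d14:-→d15:-→d16:-→d17:-→d18:-→d19:-→d20:H1→d21:-→d22:-→d23:-→d24:-→d25:-→d26:-→d27:-→d28:H1  best=H1
  ? 196.215.16.80  path d0:-→d1:-→d2:-→d3:-→d4:-→d5:-→d6:-→d7:-→d8:-→d9:-→d10:-→d11:-→d12:-→d13:-→d14:-→d15:-→d16:-→d17:-→d18:-→d19:-→d20:H1  best=H1
  ? 196.215.31.96  path d0:-→d1:-→d2:-→d3:-→d4:-→d5:-→d6:-→d7:-→d8:-→d9:-→d10:-→d11:-→d12:-→d13:-→d14:-→d15:-→d16:-→d17:-→d18:-→d19:-→d20:H1→d21:-→d22:-→d23:-→d24:-→d25:-→d26:-→d27:-→d28:H1  best=H1
  del 196.215.16.0/20 (clear depth 20)
  + 148.252.80.0/20 (H3) depth=20
  ? 148.252.80.0  path d0:-→d1:-→d2:-→d3:-→d4:-→d5:-→d6:-→d7:-→d8:-→d9:-→d10:-→d11:-→d12:-→d13:-→d14:-→d15:-→d16:-→d17:-→d18:-→d19:-→d20:H3  best=H3
  ? 148.252.80.1  path d0:-→d1:-→d2:-→d3:-→d4:-→d5:-→d6:-→d7:-→d8:-→d9:-→d10:-→d11:-→d12:-→d13:-→d14:-→d15:-→d16:-→d17:-→d18:-→d19:-→d20:H3  best=H3
  + 148.252.83.0/24 (H3) depth=24
  ? 148.252.83.23  path d0:-→d1:-→d2:-→d3:-→d4:-→d5:-→d6:-→d7:-→d8:-→d9:-→d10:-→d11:-→d12:-→d13:-→d14:-→d15:-→d16:-→d17:-→d18:-→d19:-→d20:H3→d21:-→d22:-→d23:-→d24:H3  best=H3
  + 196.208.0.0/12 (H3) depth=12
  ? 148.252.80.222  path d0:-→d1:-→d2:-→d3:-→d4:-→d5:-→d6:-→d7:-→d8:-→d9:-→d10:-→d11:-→d12:-→d13:-→d14:-→d15:-→d16:-→d17:-→d18:-→d19:-→d20:H3→d21:-→d22:-  best=H3
  ? 196.215.31.96  path d0:-→d1:-→d2:-→d3:-→d4:-→d5:-→d6:-→d7:-→d8:-→d9:-→d10:-→d11:-→d12:H3→d13:-→d14:-→d15:-→d16:-→d17:-→d18:-→d19:-→d20:-→d21:-→d22:-→d23:-→d24:-→d25:-→d26:-→d27:-→d28:H1  best=H1
  del 148.252.80.0/20 (clear depth 20)
  + 196.215.31.102/32 (H4) depth=32
  + 148.0.0.0/8 (H0) depth=8
  ? 31.61.106.247  path d0:-  best=no-route
  ? 196.215.31.100  path d0:-→d1:-→d2:-→d3:-→d4:-→d5:-→d6:-→d7:-→d8:-→d9:-→d10:-→d11:-→d12:H3→d13:-→d14:-→d15:-→d16:-→d17:-→d18:-→d19:-→d20:-→d21:-→d22:-→d23:-→d24:-→d25:-→d26:-→d27:-→d28:H1→d29:-→d30:-  best=H1
  + 196.215.16.0/20 (H2) depth=20
  + 196.215.31.96/28 (H1) depth=28
  ? 196.215.31.102  path d0:-→d1:-→d2:-→d3:-→d4:-→d5:-→d6:-→d7:-→d8:-→d9:-→d10:-→d11:-→d12:H3→d13:-→d14:-→d15:-→d16:-→d17:-→d18:-→d19:-→d20:H2→d21:-→d22:-→d23:-→d24:-→d25:-→d26:-→d27:-→d28:H1→d29:-→d30:-→d31:-→d32:H4  best=H4
  + 192.0.0.0/5 (H4) depth=5

== LOOKUPS ==
["H1","H1","H1","H1","H3","H3","H3","H3","H1","no-route","H1","H4"]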